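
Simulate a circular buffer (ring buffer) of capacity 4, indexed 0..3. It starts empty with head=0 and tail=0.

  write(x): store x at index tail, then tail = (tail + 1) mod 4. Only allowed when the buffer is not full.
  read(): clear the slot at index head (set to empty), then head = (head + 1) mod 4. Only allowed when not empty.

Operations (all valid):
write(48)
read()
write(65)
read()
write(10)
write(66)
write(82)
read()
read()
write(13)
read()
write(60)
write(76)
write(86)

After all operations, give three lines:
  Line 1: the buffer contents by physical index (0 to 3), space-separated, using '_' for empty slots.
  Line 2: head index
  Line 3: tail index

write(48): buf=[48 _ _ _], head=0, tail=1, size=1
read(): buf=[_ _ _ _], head=1, tail=1, size=0
write(65): buf=[_ 65 _ _], head=1, tail=2, size=1
read(): buf=[_ _ _ _], head=2, tail=2, size=0
write(10): buf=[_ _ 10 _], head=2, tail=3, size=1
write(66): buf=[_ _ 10 66], head=2, tail=0, size=2
write(82): buf=[82 _ 10 66], head=2, tail=1, size=3
read(): buf=[82 _ _ 66], head=3, tail=1, size=2
read(): buf=[82 _ _ _], head=0, tail=1, size=1
write(13): buf=[82 13 _ _], head=0, tail=2, size=2
read(): buf=[_ 13 _ _], head=1, tail=2, size=1
write(60): buf=[_ 13 60 _], head=1, tail=3, size=2
write(76): buf=[_ 13 60 76], head=1, tail=0, size=3
write(86): buf=[86 13 60 76], head=1, tail=1, size=4

Answer: 86 13 60 76
1
1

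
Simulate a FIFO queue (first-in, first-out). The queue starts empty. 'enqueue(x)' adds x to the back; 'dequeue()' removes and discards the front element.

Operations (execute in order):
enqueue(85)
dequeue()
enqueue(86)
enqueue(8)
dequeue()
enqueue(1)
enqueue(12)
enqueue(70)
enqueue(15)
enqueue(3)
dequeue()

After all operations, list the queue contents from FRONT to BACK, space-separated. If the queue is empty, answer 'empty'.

Answer: 1 12 70 15 3

Derivation:
enqueue(85): [85]
dequeue(): []
enqueue(86): [86]
enqueue(8): [86, 8]
dequeue(): [8]
enqueue(1): [8, 1]
enqueue(12): [8, 1, 12]
enqueue(70): [8, 1, 12, 70]
enqueue(15): [8, 1, 12, 70, 15]
enqueue(3): [8, 1, 12, 70, 15, 3]
dequeue(): [1, 12, 70, 15, 3]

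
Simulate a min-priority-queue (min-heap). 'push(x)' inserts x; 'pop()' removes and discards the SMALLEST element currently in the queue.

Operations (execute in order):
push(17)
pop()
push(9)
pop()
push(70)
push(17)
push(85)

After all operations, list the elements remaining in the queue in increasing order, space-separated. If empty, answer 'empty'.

push(17): heap contents = [17]
pop() → 17: heap contents = []
push(9): heap contents = [9]
pop() → 9: heap contents = []
push(70): heap contents = [70]
push(17): heap contents = [17, 70]
push(85): heap contents = [17, 70, 85]

Answer: 17 70 85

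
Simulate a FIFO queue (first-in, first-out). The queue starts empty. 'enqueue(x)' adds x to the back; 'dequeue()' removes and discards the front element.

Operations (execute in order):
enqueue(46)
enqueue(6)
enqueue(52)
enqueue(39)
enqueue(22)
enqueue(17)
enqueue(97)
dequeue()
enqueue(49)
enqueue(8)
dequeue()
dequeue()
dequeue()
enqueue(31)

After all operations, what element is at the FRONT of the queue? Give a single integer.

Answer: 22

Derivation:
enqueue(46): queue = [46]
enqueue(6): queue = [46, 6]
enqueue(52): queue = [46, 6, 52]
enqueue(39): queue = [46, 6, 52, 39]
enqueue(22): queue = [46, 6, 52, 39, 22]
enqueue(17): queue = [46, 6, 52, 39, 22, 17]
enqueue(97): queue = [46, 6, 52, 39, 22, 17, 97]
dequeue(): queue = [6, 52, 39, 22, 17, 97]
enqueue(49): queue = [6, 52, 39, 22, 17, 97, 49]
enqueue(8): queue = [6, 52, 39, 22, 17, 97, 49, 8]
dequeue(): queue = [52, 39, 22, 17, 97, 49, 8]
dequeue(): queue = [39, 22, 17, 97, 49, 8]
dequeue(): queue = [22, 17, 97, 49, 8]
enqueue(31): queue = [22, 17, 97, 49, 8, 31]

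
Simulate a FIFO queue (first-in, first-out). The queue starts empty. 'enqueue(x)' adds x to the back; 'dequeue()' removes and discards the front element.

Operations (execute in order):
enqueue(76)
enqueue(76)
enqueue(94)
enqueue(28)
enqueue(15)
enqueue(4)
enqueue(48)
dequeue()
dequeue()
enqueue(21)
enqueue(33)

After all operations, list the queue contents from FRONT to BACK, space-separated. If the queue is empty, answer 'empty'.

Answer: 94 28 15 4 48 21 33

Derivation:
enqueue(76): [76]
enqueue(76): [76, 76]
enqueue(94): [76, 76, 94]
enqueue(28): [76, 76, 94, 28]
enqueue(15): [76, 76, 94, 28, 15]
enqueue(4): [76, 76, 94, 28, 15, 4]
enqueue(48): [76, 76, 94, 28, 15, 4, 48]
dequeue(): [76, 94, 28, 15, 4, 48]
dequeue(): [94, 28, 15, 4, 48]
enqueue(21): [94, 28, 15, 4, 48, 21]
enqueue(33): [94, 28, 15, 4, 48, 21, 33]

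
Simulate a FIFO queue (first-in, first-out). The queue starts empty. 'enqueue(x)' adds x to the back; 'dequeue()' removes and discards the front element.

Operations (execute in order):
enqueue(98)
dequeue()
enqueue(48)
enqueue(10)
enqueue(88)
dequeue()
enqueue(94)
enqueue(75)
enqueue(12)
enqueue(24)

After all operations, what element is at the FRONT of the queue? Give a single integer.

enqueue(98): queue = [98]
dequeue(): queue = []
enqueue(48): queue = [48]
enqueue(10): queue = [48, 10]
enqueue(88): queue = [48, 10, 88]
dequeue(): queue = [10, 88]
enqueue(94): queue = [10, 88, 94]
enqueue(75): queue = [10, 88, 94, 75]
enqueue(12): queue = [10, 88, 94, 75, 12]
enqueue(24): queue = [10, 88, 94, 75, 12, 24]

Answer: 10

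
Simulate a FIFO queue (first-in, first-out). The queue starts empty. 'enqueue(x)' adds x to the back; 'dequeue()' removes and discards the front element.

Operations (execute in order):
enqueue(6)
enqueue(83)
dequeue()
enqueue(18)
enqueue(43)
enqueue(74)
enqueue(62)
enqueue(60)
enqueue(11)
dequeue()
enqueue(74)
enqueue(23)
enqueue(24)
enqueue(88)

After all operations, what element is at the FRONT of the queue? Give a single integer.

Answer: 18

Derivation:
enqueue(6): queue = [6]
enqueue(83): queue = [6, 83]
dequeue(): queue = [83]
enqueue(18): queue = [83, 18]
enqueue(43): queue = [83, 18, 43]
enqueue(74): queue = [83, 18, 43, 74]
enqueue(62): queue = [83, 18, 43, 74, 62]
enqueue(60): queue = [83, 18, 43, 74, 62, 60]
enqueue(11): queue = [83, 18, 43, 74, 62, 60, 11]
dequeue(): queue = [18, 43, 74, 62, 60, 11]
enqueue(74): queue = [18, 43, 74, 62, 60, 11, 74]
enqueue(23): queue = [18, 43, 74, 62, 60, 11, 74, 23]
enqueue(24): queue = [18, 43, 74, 62, 60, 11, 74, 23, 24]
enqueue(88): queue = [18, 43, 74, 62, 60, 11, 74, 23, 24, 88]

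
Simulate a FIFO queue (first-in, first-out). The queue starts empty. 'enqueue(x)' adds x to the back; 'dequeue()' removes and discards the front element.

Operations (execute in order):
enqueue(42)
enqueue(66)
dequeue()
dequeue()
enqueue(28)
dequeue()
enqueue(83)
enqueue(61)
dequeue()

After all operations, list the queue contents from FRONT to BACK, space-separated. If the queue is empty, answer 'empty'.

enqueue(42): [42]
enqueue(66): [42, 66]
dequeue(): [66]
dequeue(): []
enqueue(28): [28]
dequeue(): []
enqueue(83): [83]
enqueue(61): [83, 61]
dequeue(): [61]

Answer: 61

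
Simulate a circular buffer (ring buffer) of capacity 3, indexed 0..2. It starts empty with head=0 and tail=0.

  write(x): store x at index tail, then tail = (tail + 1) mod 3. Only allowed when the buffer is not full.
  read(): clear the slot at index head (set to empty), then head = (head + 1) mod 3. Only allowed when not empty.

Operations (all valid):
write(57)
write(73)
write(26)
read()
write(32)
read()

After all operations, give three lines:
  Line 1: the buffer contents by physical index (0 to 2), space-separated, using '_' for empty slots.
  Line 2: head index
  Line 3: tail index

write(57): buf=[57 _ _], head=0, tail=1, size=1
write(73): buf=[57 73 _], head=0, tail=2, size=2
write(26): buf=[57 73 26], head=0, tail=0, size=3
read(): buf=[_ 73 26], head=1, tail=0, size=2
write(32): buf=[32 73 26], head=1, tail=1, size=3
read(): buf=[32 _ 26], head=2, tail=1, size=2

Answer: 32 _ 26
2
1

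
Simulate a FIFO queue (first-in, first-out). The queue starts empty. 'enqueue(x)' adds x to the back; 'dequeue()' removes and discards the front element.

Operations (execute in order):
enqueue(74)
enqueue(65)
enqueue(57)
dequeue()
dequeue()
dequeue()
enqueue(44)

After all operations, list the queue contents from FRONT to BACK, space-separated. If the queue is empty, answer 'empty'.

enqueue(74): [74]
enqueue(65): [74, 65]
enqueue(57): [74, 65, 57]
dequeue(): [65, 57]
dequeue(): [57]
dequeue(): []
enqueue(44): [44]

Answer: 44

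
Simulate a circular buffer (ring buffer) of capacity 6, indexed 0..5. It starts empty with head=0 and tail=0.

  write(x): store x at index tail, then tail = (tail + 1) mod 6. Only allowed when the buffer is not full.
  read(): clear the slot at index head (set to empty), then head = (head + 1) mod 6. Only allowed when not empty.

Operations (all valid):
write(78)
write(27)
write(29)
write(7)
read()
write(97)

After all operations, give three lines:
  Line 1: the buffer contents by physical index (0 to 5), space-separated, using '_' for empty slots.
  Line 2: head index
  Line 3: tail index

Answer: _ 27 29 7 97 _
1
5

Derivation:
write(78): buf=[78 _ _ _ _ _], head=0, tail=1, size=1
write(27): buf=[78 27 _ _ _ _], head=0, tail=2, size=2
write(29): buf=[78 27 29 _ _ _], head=0, tail=3, size=3
write(7): buf=[78 27 29 7 _ _], head=0, tail=4, size=4
read(): buf=[_ 27 29 7 _ _], head=1, tail=4, size=3
write(97): buf=[_ 27 29 7 97 _], head=1, tail=5, size=4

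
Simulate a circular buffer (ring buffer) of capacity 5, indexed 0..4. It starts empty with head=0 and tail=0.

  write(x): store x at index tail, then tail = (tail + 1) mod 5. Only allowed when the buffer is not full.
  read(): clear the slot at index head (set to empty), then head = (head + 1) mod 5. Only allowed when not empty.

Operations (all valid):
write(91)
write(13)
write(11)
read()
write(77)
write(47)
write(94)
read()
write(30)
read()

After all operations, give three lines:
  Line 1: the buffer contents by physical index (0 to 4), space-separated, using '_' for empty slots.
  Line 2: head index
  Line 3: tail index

Answer: 94 30 _ 77 47
3
2

Derivation:
write(91): buf=[91 _ _ _ _], head=0, tail=1, size=1
write(13): buf=[91 13 _ _ _], head=0, tail=2, size=2
write(11): buf=[91 13 11 _ _], head=0, tail=3, size=3
read(): buf=[_ 13 11 _ _], head=1, tail=3, size=2
write(77): buf=[_ 13 11 77 _], head=1, tail=4, size=3
write(47): buf=[_ 13 11 77 47], head=1, tail=0, size=4
write(94): buf=[94 13 11 77 47], head=1, tail=1, size=5
read(): buf=[94 _ 11 77 47], head=2, tail=1, size=4
write(30): buf=[94 30 11 77 47], head=2, tail=2, size=5
read(): buf=[94 30 _ 77 47], head=3, tail=2, size=4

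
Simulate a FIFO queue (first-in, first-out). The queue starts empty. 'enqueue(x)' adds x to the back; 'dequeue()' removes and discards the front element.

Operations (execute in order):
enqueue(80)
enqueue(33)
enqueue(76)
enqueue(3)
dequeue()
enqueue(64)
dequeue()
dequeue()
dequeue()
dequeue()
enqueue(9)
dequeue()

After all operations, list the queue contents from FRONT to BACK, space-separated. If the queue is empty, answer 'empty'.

enqueue(80): [80]
enqueue(33): [80, 33]
enqueue(76): [80, 33, 76]
enqueue(3): [80, 33, 76, 3]
dequeue(): [33, 76, 3]
enqueue(64): [33, 76, 3, 64]
dequeue(): [76, 3, 64]
dequeue(): [3, 64]
dequeue(): [64]
dequeue(): []
enqueue(9): [9]
dequeue(): []

Answer: empty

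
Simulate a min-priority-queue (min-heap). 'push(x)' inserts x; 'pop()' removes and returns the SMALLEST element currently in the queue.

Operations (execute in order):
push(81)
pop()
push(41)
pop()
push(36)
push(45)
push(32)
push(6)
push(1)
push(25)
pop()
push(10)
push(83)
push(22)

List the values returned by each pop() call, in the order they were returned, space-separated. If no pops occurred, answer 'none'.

push(81): heap contents = [81]
pop() → 81: heap contents = []
push(41): heap contents = [41]
pop() → 41: heap contents = []
push(36): heap contents = [36]
push(45): heap contents = [36, 45]
push(32): heap contents = [32, 36, 45]
push(6): heap contents = [6, 32, 36, 45]
push(1): heap contents = [1, 6, 32, 36, 45]
push(25): heap contents = [1, 6, 25, 32, 36, 45]
pop() → 1: heap contents = [6, 25, 32, 36, 45]
push(10): heap contents = [6, 10, 25, 32, 36, 45]
push(83): heap contents = [6, 10, 25, 32, 36, 45, 83]
push(22): heap contents = [6, 10, 22, 25, 32, 36, 45, 83]

Answer: 81 41 1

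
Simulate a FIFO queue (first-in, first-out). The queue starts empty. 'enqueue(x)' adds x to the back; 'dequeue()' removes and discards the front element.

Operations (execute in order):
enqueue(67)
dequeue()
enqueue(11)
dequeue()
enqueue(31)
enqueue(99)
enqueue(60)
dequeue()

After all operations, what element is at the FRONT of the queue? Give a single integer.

Answer: 99

Derivation:
enqueue(67): queue = [67]
dequeue(): queue = []
enqueue(11): queue = [11]
dequeue(): queue = []
enqueue(31): queue = [31]
enqueue(99): queue = [31, 99]
enqueue(60): queue = [31, 99, 60]
dequeue(): queue = [99, 60]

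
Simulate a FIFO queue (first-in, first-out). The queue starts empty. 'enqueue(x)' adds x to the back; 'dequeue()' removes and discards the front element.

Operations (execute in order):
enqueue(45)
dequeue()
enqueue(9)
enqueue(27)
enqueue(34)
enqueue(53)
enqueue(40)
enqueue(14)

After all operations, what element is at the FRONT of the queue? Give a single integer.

enqueue(45): queue = [45]
dequeue(): queue = []
enqueue(9): queue = [9]
enqueue(27): queue = [9, 27]
enqueue(34): queue = [9, 27, 34]
enqueue(53): queue = [9, 27, 34, 53]
enqueue(40): queue = [9, 27, 34, 53, 40]
enqueue(14): queue = [9, 27, 34, 53, 40, 14]

Answer: 9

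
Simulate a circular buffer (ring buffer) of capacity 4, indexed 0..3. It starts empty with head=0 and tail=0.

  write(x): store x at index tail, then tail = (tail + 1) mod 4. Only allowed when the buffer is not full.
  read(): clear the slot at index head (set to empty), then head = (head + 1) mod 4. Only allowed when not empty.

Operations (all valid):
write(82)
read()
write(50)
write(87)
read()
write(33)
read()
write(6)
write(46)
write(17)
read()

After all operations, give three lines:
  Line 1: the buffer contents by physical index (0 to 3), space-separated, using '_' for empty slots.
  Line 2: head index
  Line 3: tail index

write(82): buf=[82 _ _ _], head=0, tail=1, size=1
read(): buf=[_ _ _ _], head=1, tail=1, size=0
write(50): buf=[_ 50 _ _], head=1, tail=2, size=1
write(87): buf=[_ 50 87 _], head=1, tail=3, size=2
read(): buf=[_ _ 87 _], head=2, tail=3, size=1
write(33): buf=[_ _ 87 33], head=2, tail=0, size=2
read(): buf=[_ _ _ 33], head=3, tail=0, size=1
write(6): buf=[6 _ _ 33], head=3, tail=1, size=2
write(46): buf=[6 46 _ 33], head=3, tail=2, size=3
write(17): buf=[6 46 17 33], head=3, tail=3, size=4
read(): buf=[6 46 17 _], head=0, tail=3, size=3

Answer: 6 46 17 _
0
3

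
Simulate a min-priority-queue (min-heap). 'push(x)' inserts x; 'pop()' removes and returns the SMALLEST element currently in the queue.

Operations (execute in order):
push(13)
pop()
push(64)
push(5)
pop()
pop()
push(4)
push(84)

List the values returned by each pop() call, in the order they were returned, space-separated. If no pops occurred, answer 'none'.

push(13): heap contents = [13]
pop() → 13: heap contents = []
push(64): heap contents = [64]
push(5): heap contents = [5, 64]
pop() → 5: heap contents = [64]
pop() → 64: heap contents = []
push(4): heap contents = [4]
push(84): heap contents = [4, 84]

Answer: 13 5 64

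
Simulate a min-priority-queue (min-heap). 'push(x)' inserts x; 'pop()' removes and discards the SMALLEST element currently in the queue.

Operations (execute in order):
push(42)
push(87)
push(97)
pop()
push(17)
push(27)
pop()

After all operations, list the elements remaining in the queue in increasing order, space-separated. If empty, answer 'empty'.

push(42): heap contents = [42]
push(87): heap contents = [42, 87]
push(97): heap contents = [42, 87, 97]
pop() → 42: heap contents = [87, 97]
push(17): heap contents = [17, 87, 97]
push(27): heap contents = [17, 27, 87, 97]
pop() → 17: heap contents = [27, 87, 97]

Answer: 27 87 97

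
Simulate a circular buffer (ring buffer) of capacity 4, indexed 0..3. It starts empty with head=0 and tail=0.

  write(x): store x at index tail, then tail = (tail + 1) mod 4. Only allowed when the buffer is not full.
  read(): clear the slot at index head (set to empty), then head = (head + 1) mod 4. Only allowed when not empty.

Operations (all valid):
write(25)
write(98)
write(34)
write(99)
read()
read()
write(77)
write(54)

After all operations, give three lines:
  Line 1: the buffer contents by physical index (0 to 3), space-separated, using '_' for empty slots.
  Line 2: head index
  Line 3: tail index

write(25): buf=[25 _ _ _], head=0, tail=1, size=1
write(98): buf=[25 98 _ _], head=0, tail=2, size=2
write(34): buf=[25 98 34 _], head=0, tail=3, size=3
write(99): buf=[25 98 34 99], head=0, tail=0, size=4
read(): buf=[_ 98 34 99], head=1, tail=0, size=3
read(): buf=[_ _ 34 99], head=2, tail=0, size=2
write(77): buf=[77 _ 34 99], head=2, tail=1, size=3
write(54): buf=[77 54 34 99], head=2, tail=2, size=4

Answer: 77 54 34 99
2
2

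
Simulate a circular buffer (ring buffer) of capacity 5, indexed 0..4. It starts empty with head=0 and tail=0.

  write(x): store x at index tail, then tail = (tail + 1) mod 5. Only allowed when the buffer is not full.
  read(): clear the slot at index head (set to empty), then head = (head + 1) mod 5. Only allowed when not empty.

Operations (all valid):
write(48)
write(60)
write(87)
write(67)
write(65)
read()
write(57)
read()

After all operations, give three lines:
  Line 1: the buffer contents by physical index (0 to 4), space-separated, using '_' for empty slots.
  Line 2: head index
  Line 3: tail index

write(48): buf=[48 _ _ _ _], head=0, tail=1, size=1
write(60): buf=[48 60 _ _ _], head=0, tail=2, size=2
write(87): buf=[48 60 87 _ _], head=0, tail=3, size=3
write(67): buf=[48 60 87 67 _], head=0, tail=4, size=4
write(65): buf=[48 60 87 67 65], head=0, tail=0, size=5
read(): buf=[_ 60 87 67 65], head=1, tail=0, size=4
write(57): buf=[57 60 87 67 65], head=1, tail=1, size=5
read(): buf=[57 _ 87 67 65], head=2, tail=1, size=4

Answer: 57 _ 87 67 65
2
1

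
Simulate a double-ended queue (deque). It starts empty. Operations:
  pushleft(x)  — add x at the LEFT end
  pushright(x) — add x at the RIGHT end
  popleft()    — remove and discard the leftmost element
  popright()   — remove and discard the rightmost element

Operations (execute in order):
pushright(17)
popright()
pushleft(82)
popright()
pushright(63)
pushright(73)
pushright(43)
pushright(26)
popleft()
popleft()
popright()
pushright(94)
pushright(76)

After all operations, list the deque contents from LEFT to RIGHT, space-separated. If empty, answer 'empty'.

pushright(17): [17]
popright(): []
pushleft(82): [82]
popright(): []
pushright(63): [63]
pushright(73): [63, 73]
pushright(43): [63, 73, 43]
pushright(26): [63, 73, 43, 26]
popleft(): [73, 43, 26]
popleft(): [43, 26]
popright(): [43]
pushright(94): [43, 94]
pushright(76): [43, 94, 76]

Answer: 43 94 76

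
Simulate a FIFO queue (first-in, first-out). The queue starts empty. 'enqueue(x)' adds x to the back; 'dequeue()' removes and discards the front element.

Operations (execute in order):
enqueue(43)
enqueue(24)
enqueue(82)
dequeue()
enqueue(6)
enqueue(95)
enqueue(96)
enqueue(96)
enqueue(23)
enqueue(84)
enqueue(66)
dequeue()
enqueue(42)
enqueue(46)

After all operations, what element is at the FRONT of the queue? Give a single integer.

enqueue(43): queue = [43]
enqueue(24): queue = [43, 24]
enqueue(82): queue = [43, 24, 82]
dequeue(): queue = [24, 82]
enqueue(6): queue = [24, 82, 6]
enqueue(95): queue = [24, 82, 6, 95]
enqueue(96): queue = [24, 82, 6, 95, 96]
enqueue(96): queue = [24, 82, 6, 95, 96, 96]
enqueue(23): queue = [24, 82, 6, 95, 96, 96, 23]
enqueue(84): queue = [24, 82, 6, 95, 96, 96, 23, 84]
enqueue(66): queue = [24, 82, 6, 95, 96, 96, 23, 84, 66]
dequeue(): queue = [82, 6, 95, 96, 96, 23, 84, 66]
enqueue(42): queue = [82, 6, 95, 96, 96, 23, 84, 66, 42]
enqueue(46): queue = [82, 6, 95, 96, 96, 23, 84, 66, 42, 46]

Answer: 82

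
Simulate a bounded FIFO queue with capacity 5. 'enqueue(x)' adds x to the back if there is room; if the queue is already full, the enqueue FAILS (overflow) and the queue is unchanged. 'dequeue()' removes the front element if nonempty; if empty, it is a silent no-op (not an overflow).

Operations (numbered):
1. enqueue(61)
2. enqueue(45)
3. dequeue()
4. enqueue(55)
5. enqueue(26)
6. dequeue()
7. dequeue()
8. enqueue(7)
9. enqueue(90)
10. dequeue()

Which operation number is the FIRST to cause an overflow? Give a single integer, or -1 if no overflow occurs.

1. enqueue(61): size=1
2. enqueue(45): size=2
3. dequeue(): size=1
4. enqueue(55): size=2
5. enqueue(26): size=3
6. dequeue(): size=2
7. dequeue(): size=1
8. enqueue(7): size=2
9. enqueue(90): size=3
10. dequeue(): size=2

Answer: -1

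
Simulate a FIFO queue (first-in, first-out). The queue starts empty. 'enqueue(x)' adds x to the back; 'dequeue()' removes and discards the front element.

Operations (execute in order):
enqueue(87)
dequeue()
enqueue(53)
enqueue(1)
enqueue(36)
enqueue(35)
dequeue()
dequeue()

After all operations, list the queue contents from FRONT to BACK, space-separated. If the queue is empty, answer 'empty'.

enqueue(87): [87]
dequeue(): []
enqueue(53): [53]
enqueue(1): [53, 1]
enqueue(36): [53, 1, 36]
enqueue(35): [53, 1, 36, 35]
dequeue(): [1, 36, 35]
dequeue(): [36, 35]

Answer: 36 35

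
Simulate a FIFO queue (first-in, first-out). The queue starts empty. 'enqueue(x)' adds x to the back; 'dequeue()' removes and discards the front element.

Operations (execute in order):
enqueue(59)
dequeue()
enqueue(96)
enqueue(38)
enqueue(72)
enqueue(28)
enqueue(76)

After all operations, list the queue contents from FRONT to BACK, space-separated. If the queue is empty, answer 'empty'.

enqueue(59): [59]
dequeue(): []
enqueue(96): [96]
enqueue(38): [96, 38]
enqueue(72): [96, 38, 72]
enqueue(28): [96, 38, 72, 28]
enqueue(76): [96, 38, 72, 28, 76]

Answer: 96 38 72 28 76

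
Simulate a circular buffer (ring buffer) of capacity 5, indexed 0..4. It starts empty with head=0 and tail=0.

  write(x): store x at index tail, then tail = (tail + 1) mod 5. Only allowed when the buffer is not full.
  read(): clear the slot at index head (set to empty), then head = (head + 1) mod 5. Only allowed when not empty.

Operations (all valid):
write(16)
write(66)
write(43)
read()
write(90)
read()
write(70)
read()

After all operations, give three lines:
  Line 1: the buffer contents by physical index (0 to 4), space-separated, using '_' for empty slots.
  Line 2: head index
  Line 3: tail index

Answer: _ _ _ 90 70
3
0

Derivation:
write(16): buf=[16 _ _ _ _], head=0, tail=1, size=1
write(66): buf=[16 66 _ _ _], head=0, tail=2, size=2
write(43): buf=[16 66 43 _ _], head=0, tail=3, size=3
read(): buf=[_ 66 43 _ _], head=1, tail=3, size=2
write(90): buf=[_ 66 43 90 _], head=1, tail=4, size=3
read(): buf=[_ _ 43 90 _], head=2, tail=4, size=2
write(70): buf=[_ _ 43 90 70], head=2, tail=0, size=3
read(): buf=[_ _ _ 90 70], head=3, tail=0, size=2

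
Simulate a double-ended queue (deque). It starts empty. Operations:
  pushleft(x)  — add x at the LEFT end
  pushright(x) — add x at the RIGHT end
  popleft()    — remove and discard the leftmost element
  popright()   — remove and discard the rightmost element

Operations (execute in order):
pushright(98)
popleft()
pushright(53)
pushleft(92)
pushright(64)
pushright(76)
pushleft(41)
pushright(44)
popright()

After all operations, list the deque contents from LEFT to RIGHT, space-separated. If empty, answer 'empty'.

Answer: 41 92 53 64 76

Derivation:
pushright(98): [98]
popleft(): []
pushright(53): [53]
pushleft(92): [92, 53]
pushright(64): [92, 53, 64]
pushright(76): [92, 53, 64, 76]
pushleft(41): [41, 92, 53, 64, 76]
pushright(44): [41, 92, 53, 64, 76, 44]
popright(): [41, 92, 53, 64, 76]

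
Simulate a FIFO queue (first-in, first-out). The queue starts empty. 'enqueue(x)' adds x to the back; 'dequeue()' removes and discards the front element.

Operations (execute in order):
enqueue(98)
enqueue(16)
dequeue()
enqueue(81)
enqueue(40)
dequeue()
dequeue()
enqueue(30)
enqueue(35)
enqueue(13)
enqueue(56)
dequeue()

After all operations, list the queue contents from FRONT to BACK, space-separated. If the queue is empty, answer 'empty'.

enqueue(98): [98]
enqueue(16): [98, 16]
dequeue(): [16]
enqueue(81): [16, 81]
enqueue(40): [16, 81, 40]
dequeue(): [81, 40]
dequeue(): [40]
enqueue(30): [40, 30]
enqueue(35): [40, 30, 35]
enqueue(13): [40, 30, 35, 13]
enqueue(56): [40, 30, 35, 13, 56]
dequeue(): [30, 35, 13, 56]

Answer: 30 35 13 56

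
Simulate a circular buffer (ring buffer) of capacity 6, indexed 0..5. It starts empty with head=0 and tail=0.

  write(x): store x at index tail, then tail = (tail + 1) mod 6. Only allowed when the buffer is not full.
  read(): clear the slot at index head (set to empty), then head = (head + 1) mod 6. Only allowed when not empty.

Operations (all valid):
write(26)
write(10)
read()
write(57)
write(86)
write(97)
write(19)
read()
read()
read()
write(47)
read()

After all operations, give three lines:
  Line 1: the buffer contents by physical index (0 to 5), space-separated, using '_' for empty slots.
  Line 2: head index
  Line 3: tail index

write(26): buf=[26 _ _ _ _ _], head=0, tail=1, size=1
write(10): buf=[26 10 _ _ _ _], head=0, tail=2, size=2
read(): buf=[_ 10 _ _ _ _], head=1, tail=2, size=1
write(57): buf=[_ 10 57 _ _ _], head=1, tail=3, size=2
write(86): buf=[_ 10 57 86 _ _], head=1, tail=4, size=3
write(97): buf=[_ 10 57 86 97 _], head=1, tail=5, size=4
write(19): buf=[_ 10 57 86 97 19], head=1, tail=0, size=5
read(): buf=[_ _ 57 86 97 19], head=2, tail=0, size=4
read(): buf=[_ _ _ 86 97 19], head=3, tail=0, size=3
read(): buf=[_ _ _ _ 97 19], head=4, tail=0, size=2
write(47): buf=[47 _ _ _ 97 19], head=4, tail=1, size=3
read(): buf=[47 _ _ _ _ 19], head=5, tail=1, size=2

Answer: 47 _ _ _ _ 19
5
1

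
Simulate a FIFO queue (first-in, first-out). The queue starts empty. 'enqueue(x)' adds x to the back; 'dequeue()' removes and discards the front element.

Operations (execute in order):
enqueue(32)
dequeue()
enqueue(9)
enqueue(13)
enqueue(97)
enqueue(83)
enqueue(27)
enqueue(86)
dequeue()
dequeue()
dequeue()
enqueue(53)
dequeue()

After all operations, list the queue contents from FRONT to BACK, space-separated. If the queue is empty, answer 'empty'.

Answer: 27 86 53

Derivation:
enqueue(32): [32]
dequeue(): []
enqueue(9): [9]
enqueue(13): [9, 13]
enqueue(97): [9, 13, 97]
enqueue(83): [9, 13, 97, 83]
enqueue(27): [9, 13, 97, 83, 27]
enqueue(86): [9, 13, 97, 83, 27, 86]
dequeue(): [13, 97, 83, 27, 86]
dequeue(): [97, 83, 27, 86]
dequeue(): [83, 27, 86]
enqueue(53): [83, 27, 86, 53]
dequeue(): [27, 86, 53]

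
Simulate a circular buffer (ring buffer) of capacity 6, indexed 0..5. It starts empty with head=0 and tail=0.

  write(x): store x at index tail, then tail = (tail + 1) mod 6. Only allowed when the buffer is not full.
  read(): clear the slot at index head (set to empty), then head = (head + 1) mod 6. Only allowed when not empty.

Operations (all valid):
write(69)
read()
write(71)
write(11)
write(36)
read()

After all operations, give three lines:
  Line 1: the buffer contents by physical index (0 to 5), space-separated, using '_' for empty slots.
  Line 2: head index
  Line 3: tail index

Answer: _ _ 11 36 _ _
2
4

Derivation:
write(69): buf=[69 _ _ _ _ _], head=0, tail=1, size=1
read(): buf=[_ _ _ _ _ _], head=1, tail=1, size=0
write(71): buf=[_ 71 _ _ _ _], head=1, tail=2, size=1
write(11): buf=[_ 71 11 _ _ _], head=1, tail=3, size=2
write(36): buf=[_ 71 11 36 _ _], head=1, tail=4, size=3
read(): buf=[_ _ 11 36 _ _], head=2, tail=4, size=2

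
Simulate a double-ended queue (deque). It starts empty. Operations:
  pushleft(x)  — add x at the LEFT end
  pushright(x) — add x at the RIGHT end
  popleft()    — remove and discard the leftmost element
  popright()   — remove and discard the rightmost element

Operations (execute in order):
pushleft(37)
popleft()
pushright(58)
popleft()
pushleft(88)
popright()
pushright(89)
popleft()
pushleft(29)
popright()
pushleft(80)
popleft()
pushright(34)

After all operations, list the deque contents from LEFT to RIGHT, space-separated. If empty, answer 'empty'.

Answer: 34

Derivation:
pushleft(37): [37]
popleft(): []
pushright(58): [58]
popleft(): []
pushleft(88): [88]
popright(): []
pushright(89): [89]
popleft(): []
pushleft(29): [29]
popright(): []
pushleft(80): [80]
popleft(): []
pushright(34): [34]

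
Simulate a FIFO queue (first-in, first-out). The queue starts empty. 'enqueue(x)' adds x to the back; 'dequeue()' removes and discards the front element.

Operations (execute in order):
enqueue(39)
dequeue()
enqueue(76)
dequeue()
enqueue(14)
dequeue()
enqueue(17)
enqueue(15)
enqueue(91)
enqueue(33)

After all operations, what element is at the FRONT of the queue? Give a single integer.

Answer: 17

Derivation:
enqueue(39): queue = [39]
dequeue(): queue = []
enqueue(76): queue = [76]
dequeue(): queue = []
enqueue(14): queue = [14]
dequeue(): queue = []
enqueue(17): queue = [17]
enqueue(15): queue = [17, 15]
enqueue(91): queue = [17, 15, 91]
enqueue(33): queue = [17, 15, 91, 33]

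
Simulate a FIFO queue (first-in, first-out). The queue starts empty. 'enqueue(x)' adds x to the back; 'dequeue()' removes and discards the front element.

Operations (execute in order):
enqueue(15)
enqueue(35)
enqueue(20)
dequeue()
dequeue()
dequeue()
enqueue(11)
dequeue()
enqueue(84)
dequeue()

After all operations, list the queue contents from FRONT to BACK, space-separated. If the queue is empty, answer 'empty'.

enqueue(15): [15]
enqueue(35): [15, 35]
enqueue(20): [15, 35, 20]
dequeue(): [35, 20]
dequeue(): [20]
dequeue(): []
enqueue(11): [11]
dequeue(): []
enqueue(84): [84]
dequeue(): []

Answer: empty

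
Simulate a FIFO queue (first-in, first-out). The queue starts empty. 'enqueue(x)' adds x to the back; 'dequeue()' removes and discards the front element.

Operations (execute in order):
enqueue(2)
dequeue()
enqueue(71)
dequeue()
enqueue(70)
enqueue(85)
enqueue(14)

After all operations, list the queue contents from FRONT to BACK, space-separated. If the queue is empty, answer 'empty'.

Answer: 70 85 14

Derivation:
enqueue(2): [2]
dequeue(): []
enqueue(71): [71]
dequeue(): []
enqueue(70): [70]
enqueue(85): [70, 85]
enqueue(14): [70, 85, 14]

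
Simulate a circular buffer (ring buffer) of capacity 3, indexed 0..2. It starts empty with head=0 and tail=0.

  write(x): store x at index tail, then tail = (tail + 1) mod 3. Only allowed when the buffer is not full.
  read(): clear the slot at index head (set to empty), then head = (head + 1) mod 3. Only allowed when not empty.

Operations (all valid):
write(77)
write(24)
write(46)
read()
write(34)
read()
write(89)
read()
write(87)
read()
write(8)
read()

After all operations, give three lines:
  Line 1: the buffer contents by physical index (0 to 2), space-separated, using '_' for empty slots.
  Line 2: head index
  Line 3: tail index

Answer: 8 _ 87
2
1

Derivation:
write(77): buf=[77 _ _], head=0, tail=1, size=1
write(24): buf=[77 24 _], head=0, tail=2, size=2
write(46): buf=[77 24 46], head=0, tail=0, size=3
read(): buf=[_ 24 46], head=1, tail=0, size=2
write(34): buf=[34 24 46], head=1, tail=1, size=3
read(): buf=[34 _ 46], head=2, tail=1, size=2
write(89): buf=[34 89 46], head=2, tail=2, size=3
read(): buf=[34 89 _], head=0, tail=2, size=2
write(87): buf=[34 89 87], head=0, tail=0, size=3
read(): buf=[_ 89 87], head=1, tail=0, size=2
write(8): buf=[8 89 87], head=1, tail=1, size=3
read(): buf=[8 _ 87], head=2, tail=1, size=2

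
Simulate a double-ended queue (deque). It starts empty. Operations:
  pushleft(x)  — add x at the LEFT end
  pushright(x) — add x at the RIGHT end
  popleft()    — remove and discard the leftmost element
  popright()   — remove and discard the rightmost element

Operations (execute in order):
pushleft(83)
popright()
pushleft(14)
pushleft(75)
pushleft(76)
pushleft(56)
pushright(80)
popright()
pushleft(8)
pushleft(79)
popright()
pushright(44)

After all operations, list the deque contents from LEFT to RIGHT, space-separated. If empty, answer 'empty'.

pushleft(83): [83]
popright(): []
pushleft(14): [14]
pushleft(75): [75, 14]
pushleft(76): [76, 75, 14]
pushleft(56): [56, 76, 75, 14]
pushright(80): [56, 76, 75, 14, 80]
popright(): [56, 76, 75, 14]
pushleft(8): [8, 56, 76, 75, 14]
pushleft(79): [79, 8, 56, 76, 75, 14]
popright(): [79, 8, 56, 76, 75]
pushright(44): [79, 8, 56, 76, 75, 44]

Answer: 79 8 56 76 75 44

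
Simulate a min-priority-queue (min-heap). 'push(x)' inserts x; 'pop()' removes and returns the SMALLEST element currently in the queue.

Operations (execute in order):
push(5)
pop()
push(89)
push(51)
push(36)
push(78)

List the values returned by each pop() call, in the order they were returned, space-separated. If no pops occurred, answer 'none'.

Answer: 5

Derivation:
push(5): heap contents = [5]
pop() → 5: heap contents = []
push(89): heap contents = [89]
push(51): heap contents = [51, 89]
push(36): heap contents = [36, 51, 89]
push(78): heap contents = [36, 51, 78, 89]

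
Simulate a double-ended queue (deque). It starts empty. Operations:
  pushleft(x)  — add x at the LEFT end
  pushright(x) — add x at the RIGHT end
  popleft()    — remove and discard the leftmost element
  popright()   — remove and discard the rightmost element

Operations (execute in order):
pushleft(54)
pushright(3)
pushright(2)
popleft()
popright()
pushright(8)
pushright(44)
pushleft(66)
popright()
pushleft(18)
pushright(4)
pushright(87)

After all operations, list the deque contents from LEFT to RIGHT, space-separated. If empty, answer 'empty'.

Answer: 18 66 3 8 4 87

Derivation:
pushleft(54): [54]
pushright(3): [54, 3]
pushright(2): [54, 3, 2]
popleft(): [3, 2]
popright(): [3]
pushright(8): [3, 8]
pushright(44): [3, 8, 44]
pushleft(66): [66, 3, 8, 44]
popright(): [66, 3, 8]
pushleft(18): [18, 66, 3, 8]
pushright(4): [18, 66, 3, 8, 4]
pushright(87): [18, 66, 3, 8, 4, 87]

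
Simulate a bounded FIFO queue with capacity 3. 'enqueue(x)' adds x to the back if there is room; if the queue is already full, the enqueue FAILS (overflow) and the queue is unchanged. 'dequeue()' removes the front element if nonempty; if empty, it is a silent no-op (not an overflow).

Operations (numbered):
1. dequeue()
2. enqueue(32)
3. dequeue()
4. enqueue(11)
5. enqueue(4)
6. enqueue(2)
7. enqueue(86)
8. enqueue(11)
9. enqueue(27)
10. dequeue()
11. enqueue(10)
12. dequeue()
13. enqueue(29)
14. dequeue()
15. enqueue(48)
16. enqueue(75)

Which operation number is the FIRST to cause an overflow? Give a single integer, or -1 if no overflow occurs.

1. dequeue(): empty, no-op, size=0
2. enqueue(32): size=1
3. dequeue(): size=0
4. enqueue(11): size=1
5. enqueue(4): size=2
6. enqueue(2): size=3
7. enqueue(86): size=3=cap → OVERFLOW (fail)
8. enqueue(11): size=3=cap → OVERFLOW (fail)
9. enqueue(27): size=3=cap → OVERFLOW (fail)
10. dequeue(): size=2
11. enqueue(10): size=3
12. dequeue(): size=2
13. enqueue(29): size=3
14. dequeue(): size=2
15. enqueue(48): size=3
16. enqueue(75): size=3=cap → OVERFLOW (fail)

Answer: 7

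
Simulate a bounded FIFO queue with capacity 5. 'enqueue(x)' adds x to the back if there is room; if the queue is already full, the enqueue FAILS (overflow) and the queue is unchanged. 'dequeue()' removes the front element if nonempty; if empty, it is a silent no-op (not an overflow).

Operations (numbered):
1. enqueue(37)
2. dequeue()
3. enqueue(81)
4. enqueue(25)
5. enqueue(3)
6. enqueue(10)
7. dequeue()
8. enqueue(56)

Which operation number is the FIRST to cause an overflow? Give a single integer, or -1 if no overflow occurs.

Answer: -1

Derivation:
1. enqueue(37): size=1
2. dequeue(): size=0
3. enqueue(81): size=1
4. enqueue(25): size=2
5. enqueue(3): size=3
6. enqueue(10): size=4
7. dequeue(): size=3
8. enqueue(56): size=4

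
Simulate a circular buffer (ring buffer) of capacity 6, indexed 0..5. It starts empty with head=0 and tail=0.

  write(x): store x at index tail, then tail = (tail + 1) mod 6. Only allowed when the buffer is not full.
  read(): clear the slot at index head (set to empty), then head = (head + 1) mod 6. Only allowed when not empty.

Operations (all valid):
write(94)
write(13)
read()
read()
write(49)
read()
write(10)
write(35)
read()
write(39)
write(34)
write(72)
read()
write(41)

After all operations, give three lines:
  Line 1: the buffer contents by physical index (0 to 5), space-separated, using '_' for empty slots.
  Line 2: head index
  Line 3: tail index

Answer: 34 72 41 _ _ 39
5
3

Derivation:
write(94): buf=[94 _ _ _ _ _], head=0, tail=1, size=1
write(13): buf=[94 13 _ _ _ _], head=0, tail=2, size=2
read(): buf=[_ 13 _ _ _ _], head=1, tail=2, size=1
read(): buf=[_ _ _ _ _ _], head=2, tail=2, size=0
write(49): buf=[_ _ 49 _ _ _], head=2, tail=3, size=1
read(): buf=[_ _ _ _ _ _], head=3, tail=3, size=0
write(10): buf=[_ _ _ 10 _ _], head=3, tail=4, size=1
write(35): buf=[_ _ _ 10 35 _], head=3, tail=5, size=2
read(): buf=[_ _ _ _ 35 _], head=4, tail=5, size=1
write(39): buf=[_ _ _ _ 35 39], head=4, tail=0, size=2
write(34): buf=[34 _ _ _ 35 39], head=4, tail=1, size=3
write(72): buf=[34 72 _ _ 35 39], head=4, tail=2, size=4
read(): buf=[34 72 _ _ _ 39], head=5, tail=2, size=3
write(41): buf=[34 72 41 _ _ 39], head=5, tail=3, size=4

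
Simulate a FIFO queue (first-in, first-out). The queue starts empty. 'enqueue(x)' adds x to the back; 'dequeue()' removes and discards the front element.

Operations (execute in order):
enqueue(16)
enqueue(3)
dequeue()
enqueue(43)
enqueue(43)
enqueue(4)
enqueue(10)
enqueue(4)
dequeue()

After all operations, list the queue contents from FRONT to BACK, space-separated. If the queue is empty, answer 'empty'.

enqueue(16): [16]
enqueue(3): [16, 3]
dequeue(): [3]
enqueue(43): [3, 43]
enqueue(43): [3, 43, 43]
enqueue(4): [3, 43, 43, 4]
enqueue(10): [3, 43, 43, 4, 10]
enqueue(4): [3, 43, 43, 4, 10, 4]
dequeue(): [43, 43, 4, 10, 4]

Answer: 43 43 4 10 4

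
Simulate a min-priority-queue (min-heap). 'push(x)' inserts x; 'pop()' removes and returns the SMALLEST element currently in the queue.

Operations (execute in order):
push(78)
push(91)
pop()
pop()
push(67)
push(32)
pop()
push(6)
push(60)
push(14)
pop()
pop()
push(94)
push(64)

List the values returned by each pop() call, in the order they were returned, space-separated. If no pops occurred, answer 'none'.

Answer: 78 91 32 6 14

Derivation:
push(78): heap contents = [78]
push(91): heap contents = [78, 91]
pop() → 78: heap contents = [91]
pop() → 91: heap contents = []
push(67): heap contents = [67]
push(32): heap contents = [32, 67]
pop() → 32: heap contents = [67]
push(6): heap contents = [6, 67]
push(60): heap contents = [6, 60, 67]
push(14): heap contents = [6, 14, 60, 67]
pop() → 6: heap contents = [14, 60, 67]
pop() → 14: heap contents = [60, 67]
push(94): heap contents = [60, 67, 94]
push(64): heap contents = [60, 64, 67, 94]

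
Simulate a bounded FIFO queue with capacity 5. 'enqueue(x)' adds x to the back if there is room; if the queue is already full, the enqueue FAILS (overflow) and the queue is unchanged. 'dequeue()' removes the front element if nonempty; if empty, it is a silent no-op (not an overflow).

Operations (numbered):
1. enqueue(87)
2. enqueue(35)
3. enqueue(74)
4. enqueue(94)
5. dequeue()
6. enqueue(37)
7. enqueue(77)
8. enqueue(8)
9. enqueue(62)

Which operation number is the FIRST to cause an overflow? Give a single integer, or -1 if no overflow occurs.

Answer: 8

Derivation:
1. enqueue(87): size=1
2. enqueue(35): size=2
3. enqueue(74): size=3
4. enqueue(94): size=4
5. dequeue(): size=3
6. enqueue(37): size=4
7. enqueue(77): size=5
8. enqueue(8): size=5=cap → OVERFLOW (fail)
9. enqueue(62): size=5=cap → OVERFLOW (fail)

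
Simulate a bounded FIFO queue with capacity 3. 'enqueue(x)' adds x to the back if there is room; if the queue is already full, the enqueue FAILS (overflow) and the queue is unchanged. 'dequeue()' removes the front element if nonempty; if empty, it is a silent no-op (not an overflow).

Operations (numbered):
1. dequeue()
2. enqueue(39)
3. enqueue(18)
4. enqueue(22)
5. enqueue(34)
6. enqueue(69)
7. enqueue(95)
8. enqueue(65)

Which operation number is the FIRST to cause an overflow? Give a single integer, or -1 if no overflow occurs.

Answer: 5

Derivation:
1. dequeue(): empty, no-op, size=0
2. enqueue(39): size=1
3. enqueue(18): size=2
4. enqueue(22): size=3
5. enqueue(34): size=3=cap → OVERFLOW (fail)
6. enqueue(69): size=3=cap → OVERFLOW (fail)
7. enqueue(95): size=3=cap → OVERFLOW (fail)
8. enqueue(65): size=3=cap → OVERFLOW (fail)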